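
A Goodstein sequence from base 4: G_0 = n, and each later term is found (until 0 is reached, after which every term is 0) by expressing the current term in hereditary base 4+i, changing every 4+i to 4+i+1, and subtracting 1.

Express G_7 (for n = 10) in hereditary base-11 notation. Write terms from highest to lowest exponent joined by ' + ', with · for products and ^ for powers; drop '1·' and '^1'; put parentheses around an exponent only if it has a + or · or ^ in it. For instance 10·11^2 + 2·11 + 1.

base 4: 10 = 2·4 + 2; at 5: 2·5 + 2 = 12; next = 11
base 5: 11 = 2·5 + 1; at 6: 2·6 + 1 = 13; next = 12
base 6: 12 = 2·6; at 7: 2·7 = 14; next = 13
base 7: 13 = 7 + 6; at 8: 8 + 6 = 14; next = 13
base 8: 13 = 8 + 5; at 9: 9 + 5 = 14; next = 13
base 9: 13 = 9 + 4; at 10: 10 + 4 = 14; next = 13
base 10: 13 = 10 + 3; at 11: 11 + 3 = 14; next = 13

11 + 2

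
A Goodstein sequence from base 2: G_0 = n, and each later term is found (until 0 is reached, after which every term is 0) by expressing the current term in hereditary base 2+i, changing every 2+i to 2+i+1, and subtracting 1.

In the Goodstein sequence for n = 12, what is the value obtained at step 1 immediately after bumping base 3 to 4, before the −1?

1066

[0] 12 ≡ 2^(2 + 1) + 2^2 (base 2). Lift 3: 108. −1: 107.
[1] 107 ≡ 3^(3 + 1) + 2·3^2 + 2·3 + 2 (base 3). Lift 4: 1066. −1: 1065.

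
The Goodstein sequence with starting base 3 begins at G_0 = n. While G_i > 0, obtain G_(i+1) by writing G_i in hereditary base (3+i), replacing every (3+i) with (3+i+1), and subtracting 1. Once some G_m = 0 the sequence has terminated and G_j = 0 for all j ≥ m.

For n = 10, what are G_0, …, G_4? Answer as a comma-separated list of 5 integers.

G_0=10  [base 3] 3^2 + 1  →[3↦4]→  4^2 + 1 = 17  −1 ⇒ G_1=16
G_1=16  [base 4] 4^2  →[4↦5]→  5^2 = 25  −1 ⇒ G_2=24
G_2=24  [base 5] 4·5 + 4  →[5↦6]→  4·6 + 4 = 28  −1 ⇒ G_3=27
G_3=27  [base 6] 4·6 + 3  →[6↦7]→  4·7 + 3 = 31  −1 ⇒ G_4=30

10, 16, 24, 27, 30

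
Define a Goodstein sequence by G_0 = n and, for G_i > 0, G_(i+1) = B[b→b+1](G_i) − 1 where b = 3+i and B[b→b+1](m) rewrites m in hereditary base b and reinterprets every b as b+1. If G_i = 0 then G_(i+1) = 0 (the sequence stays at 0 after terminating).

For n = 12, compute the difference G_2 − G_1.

8

base 3: 12 = 3^2 + 3; at 4: 4^2 + 4 = 20; next = 19
base 4: 19 = 4^2 + 3; at 5: 5^2 + 3 = 28; next = 27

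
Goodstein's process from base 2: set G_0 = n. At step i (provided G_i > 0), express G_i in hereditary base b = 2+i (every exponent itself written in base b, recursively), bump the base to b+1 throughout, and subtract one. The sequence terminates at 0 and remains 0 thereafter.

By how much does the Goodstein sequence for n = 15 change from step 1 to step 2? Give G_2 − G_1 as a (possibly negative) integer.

(0) 15|_2 = 2^(2 + 1) + 2^2 + 2 + 1 ↦ 3^(3 + 1) + 3^3 + 3 + 1|_3 = 112 ⇒ 111
(1) 111|_3 = 3^(3 + 1) + 3^3 + 3 ↦ 4^(4 + 1) + 4^4 + 4|_4 = 1284 ⇒ 1283

1172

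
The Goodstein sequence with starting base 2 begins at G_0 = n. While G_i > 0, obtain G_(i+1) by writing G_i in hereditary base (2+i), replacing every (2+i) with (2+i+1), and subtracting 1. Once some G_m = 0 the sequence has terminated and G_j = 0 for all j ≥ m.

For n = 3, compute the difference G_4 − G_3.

-1

base 2: 3 = 2 + 1; at 3: 3 + 1 = 4; next = 3
base 3: 3 = 3; at 4: 4 = 4; next = 3
base 4: 3 = 3; at 5: 3 = 3; next = 2
base 5: 2 = 2; at 6: 2 = 2; next = 1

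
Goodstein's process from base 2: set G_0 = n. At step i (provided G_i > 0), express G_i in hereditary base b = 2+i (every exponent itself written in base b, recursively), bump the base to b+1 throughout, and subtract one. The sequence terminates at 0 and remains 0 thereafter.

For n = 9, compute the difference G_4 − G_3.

G_0 = 9. HB_2(9) = 2^(2 + 1) + 1. Bump = 82. G_1 = 81.
G_1 = 81. HB_3(81) = 3^(3 + 1). Bump = 1024. G_2 = 1023.
G_2 = 1023. HB_4(1023) = 3·4^4 + 3·4^3 + 3·4^2 + 3·4 + 3. Bump = 9843. G_3 = 9842.
G_3 = 9842. HB_5(9842) = 3·5^5 + 3·5^3 + 3·5^2 + 3·5 + 2. Bump = 140744. G_4 = 140743.

130901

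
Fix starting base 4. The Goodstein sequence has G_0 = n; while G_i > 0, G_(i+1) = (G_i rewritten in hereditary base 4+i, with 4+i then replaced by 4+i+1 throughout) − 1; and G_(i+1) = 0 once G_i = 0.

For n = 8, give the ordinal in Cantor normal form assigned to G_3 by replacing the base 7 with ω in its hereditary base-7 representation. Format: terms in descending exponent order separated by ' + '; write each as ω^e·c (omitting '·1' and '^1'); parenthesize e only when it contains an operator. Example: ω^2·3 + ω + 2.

[0] 8 ≡ 2·4 (base 4). Lift 5: 10. −1: 9.
[1] 9 ≡ 5 + 4 (base 5). Lift 6: 10. −1: 9.
[2] 9 ≡ 6 + 3 (base 6). Lift 7: 10. −1: 9.
[3] 9 ≡ 7 + 2 (base 7). Lift 8: 10. −1: 9.

ω + 2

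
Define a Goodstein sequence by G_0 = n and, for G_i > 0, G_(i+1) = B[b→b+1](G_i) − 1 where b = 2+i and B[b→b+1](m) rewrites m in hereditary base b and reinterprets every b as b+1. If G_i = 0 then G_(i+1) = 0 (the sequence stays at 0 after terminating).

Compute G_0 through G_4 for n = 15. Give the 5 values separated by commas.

15, 111, 1283, 18752, 326593

G_0 = 15. HB_2(15) = 2^(2 + 1) + 2^2 + 2 + 1. Bump = 112. G_1 = 111.
G_1 = 111. HB_3(111) = 3^(3 + 1) + 3^3 + 3. Bump = 1284. G_2 = 1283.
G_2 = 1283. HB_4(1283) = 4^(4 + 1) + 4^4 + 3. Bump = 18753. G_3 = 18752.
G_3 = 18752. HB_5(18752) = 5^(5 + 1) + 5^5 + 2. Bump = 326594. G_4 = 326593.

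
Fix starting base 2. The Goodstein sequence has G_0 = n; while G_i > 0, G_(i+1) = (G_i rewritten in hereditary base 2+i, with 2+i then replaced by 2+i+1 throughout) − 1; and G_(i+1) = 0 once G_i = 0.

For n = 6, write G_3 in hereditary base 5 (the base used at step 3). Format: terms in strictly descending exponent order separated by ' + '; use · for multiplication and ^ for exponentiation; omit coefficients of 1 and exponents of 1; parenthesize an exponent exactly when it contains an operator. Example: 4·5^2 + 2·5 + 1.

i=0: 6 = 2^2 + 2 (b=2); 2→3: 3^3 + 3 = 30; 30−1 = 29
i=1: 29 = 3^3 + 2 (b=3); 3→4: 4^4 + 2 = 258; 258−1 = 257
i=2: 257 = 4^4 + 1 (b=4); 4→5: 5^5 + 1 = 3126; 3126−1 = 3125
i=3: 3125 = 5^5 (b=5); 5→6: 6^6 = 46656; 46656−1 = 46655

5^5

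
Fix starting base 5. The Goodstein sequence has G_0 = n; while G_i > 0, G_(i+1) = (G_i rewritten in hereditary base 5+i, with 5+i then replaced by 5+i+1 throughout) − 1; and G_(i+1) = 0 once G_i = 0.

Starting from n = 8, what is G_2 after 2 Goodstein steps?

8 —HB5→ 5 + 3 —bump→ 6 + 3 = 9 —(−1)→ 8
8 —HB6→ 6 + 2 —bump→ 7 + 2 = 9 —(−1)→ 8
8 —HB7→ 7 + 1 —bump→ 8 + 1 = 9 —(−1)→ 8

8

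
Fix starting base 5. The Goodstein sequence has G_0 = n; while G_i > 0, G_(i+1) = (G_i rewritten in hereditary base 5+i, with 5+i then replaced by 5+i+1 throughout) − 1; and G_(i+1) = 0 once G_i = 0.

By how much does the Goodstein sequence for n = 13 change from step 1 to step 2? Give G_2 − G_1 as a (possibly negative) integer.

1

i=0: 13 = 2·5 + 3 (b=5); 5→6: 2·6 + 3 = 15; 15−1 = 14
i=1: 14 = 2·6 + 2 (b=6); 6→7: 2·7 + 2 = 16; 16−1 = 15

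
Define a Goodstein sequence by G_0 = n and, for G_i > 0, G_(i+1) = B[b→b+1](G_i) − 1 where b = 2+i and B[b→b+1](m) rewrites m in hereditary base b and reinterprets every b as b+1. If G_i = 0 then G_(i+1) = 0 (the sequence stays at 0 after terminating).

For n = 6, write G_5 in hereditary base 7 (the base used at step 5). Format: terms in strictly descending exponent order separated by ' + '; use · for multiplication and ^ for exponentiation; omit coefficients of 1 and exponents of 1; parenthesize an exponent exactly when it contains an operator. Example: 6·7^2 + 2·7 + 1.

5·7^5 + 5·7^4 + 5·7^3 + 5·7^2 + 5·7 + 4

[0] 6 ≡ 2^2 + 2 (base 2). Lift 3: 30. −1: 29.
[1] 29 ≡ 3^3 + 2 (base 3). Lift 4: 258. −1: 257.
[2] 257 ≡ 4^4 + 1 (base 4). Lift 5: 3126. −1: 3125.
[3] 3125 ≡ 5^5 (base 5). Lift 6: 46656. −1: 46655.
[4] 46655 ≡ 5·6^5 + 5·6^4 + 5·6^3 + 5·6^2 + 5·6 + 5 (base 6). Lift 7: 98040. −1: 98039.
[5] 98039 ≡ 5·7^5 + 5·7^4 + 5·7^3 + 5·7^2 + 5·7 + 4 (base 7). Lift 8: 187244. −1: 187243.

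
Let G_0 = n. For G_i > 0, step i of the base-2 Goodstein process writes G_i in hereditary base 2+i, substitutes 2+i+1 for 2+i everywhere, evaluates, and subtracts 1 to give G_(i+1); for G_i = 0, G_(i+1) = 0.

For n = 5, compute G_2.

255

(0) 5|_2 = 2^2 + 1 ↦ 3^3 + 1|_3 = 28 ⇒ 27
(1) 27|_3 = 3^3 ↦ 4^4|_4 = 256 ⇒ 255
(2) 255|_4 = 3·4^3 + 3·4^2 + 3·4 + 3 ↦ 3·5^3 + 3·5^2 + 3·5 + 3|_5 = 468 ⇒ 467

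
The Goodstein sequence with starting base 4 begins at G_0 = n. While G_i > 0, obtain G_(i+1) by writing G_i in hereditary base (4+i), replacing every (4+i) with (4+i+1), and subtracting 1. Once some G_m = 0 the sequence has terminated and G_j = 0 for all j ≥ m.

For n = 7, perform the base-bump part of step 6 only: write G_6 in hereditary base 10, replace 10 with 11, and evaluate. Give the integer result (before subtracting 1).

5

G_0 = 7. HB_4(7) = 4 + 3. Bump = 8. G_1 = 7.
G_1 = 7. HB_5(7) = 5 + 2. Bump = 8. G_2 = 7.
G_2 = 7. HB_6(7) = 6 + 1. Bump = 8. G_3 = 7.
G_3 = 7. HB_7(7) = 7. Bump = 8. G_4 = 7.
G_4 = 7. HB_8(7) = 7. Bump = 7. G_5 = 6.
G_5 = 6. HB_9(6) = 6. Bump = 6. G_6 = 5.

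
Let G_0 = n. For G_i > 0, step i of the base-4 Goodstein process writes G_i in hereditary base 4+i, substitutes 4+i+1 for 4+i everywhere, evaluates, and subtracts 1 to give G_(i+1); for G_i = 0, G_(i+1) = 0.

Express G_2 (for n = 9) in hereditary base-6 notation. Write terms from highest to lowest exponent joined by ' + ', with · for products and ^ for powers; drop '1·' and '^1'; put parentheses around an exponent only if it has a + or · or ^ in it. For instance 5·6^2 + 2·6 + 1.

6 + 5

(0) 9|_4 = 2·4 + 1 ↦ 2·5 + 1|_5 = 11 ⇒ 10
(1) 10|_5 = 2·5 ↦ 2·6|_6 = 12 ⇒ 11
(2) 11|_6 = 6 + 5 ↦ 7 + 5|_7 = 12 ⇒ 11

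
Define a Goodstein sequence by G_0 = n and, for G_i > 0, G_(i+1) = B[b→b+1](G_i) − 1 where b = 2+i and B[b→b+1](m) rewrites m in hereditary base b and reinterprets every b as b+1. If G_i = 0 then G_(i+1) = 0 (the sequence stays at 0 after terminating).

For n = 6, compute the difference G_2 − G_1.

228

i=0: 6 = 2^2 + 2 (b=2); 2→3: 3^3 + 3 = 30; 30−1 = 29
i=1: 29 = 3^3 + 2 (b=3); 3→4: 4^4 + 2 = 258; 258−1 = 257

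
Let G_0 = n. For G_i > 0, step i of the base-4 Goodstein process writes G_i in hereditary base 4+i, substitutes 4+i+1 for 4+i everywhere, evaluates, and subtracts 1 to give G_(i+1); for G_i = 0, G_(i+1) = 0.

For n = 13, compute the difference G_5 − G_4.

base 4: 13 = 3·4 + 1; at 5: 3·5 + 1 = 16; next = 15
base 5: 15 = 3·5; at 6: 3·6 = 18; next = 17
base 6: 17 = 2·6 + 5; at 7: 2·7 + 5 = 19; next = 18
base 7: 18 = 2·7 + 4; at 8: 2·8 + 4 = 20; next = 19
base 8: 19 = 2·8 + 3; at 9: 2·9 + 3 = 21; next = 20

1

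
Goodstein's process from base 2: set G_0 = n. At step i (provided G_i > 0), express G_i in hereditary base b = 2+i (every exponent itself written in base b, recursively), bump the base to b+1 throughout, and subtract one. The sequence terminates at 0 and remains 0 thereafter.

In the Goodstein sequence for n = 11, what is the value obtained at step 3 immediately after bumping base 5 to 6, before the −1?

279938

step 0: 11 = 2^(2 + 1) + 2 + 1; sub 3 for 2: 3^(3 + 1) + 3 + 1; = 85; G_1 = 85−1 = 84
step 1: 84 = 3^(3 + 1) + 3; sub 4 for 3: 4^(4 + 1) + 4; = 1028; G_2 = 1028−1 = 1027
step 2: 1027 = 4^(4 + 1) + 3; sub 5 for 4: 5^(5 + 1) + 3; = 15628; G_3 = 15628−1 = 15627
step 3: 15627 = 5^(5 + 1) + 2; sub 6 for 5: 6^(6 + 1) + 2; = 279938; G_4 = 279938−1 = 279937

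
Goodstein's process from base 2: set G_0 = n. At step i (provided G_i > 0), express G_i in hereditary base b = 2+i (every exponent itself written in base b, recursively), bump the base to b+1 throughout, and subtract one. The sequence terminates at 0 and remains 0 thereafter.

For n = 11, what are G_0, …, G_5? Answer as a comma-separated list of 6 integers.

11 —HB2→ 2^(2 + 1) + 2 + 1 —bump→ 3^(3 + 1) + 3 + 1 = 85 —(−1)→ 84
84 —HB3→ 3^(3 + 1) + 3 —bump→ 4^(4 + 1) + 4 = 1028 —(−1)→ 1027
1027 —HB4→ 4^(4 + 1) + 3 —bump→ 5^(5 + 1) + 3 = 15628 —(−1)→ 15627
15627 —HB5→ 5^(5 + 1) + 2 —bump→ 6^(6 + 1) + 2 = 279938 —(−1)→ 279937
279937 —HB6→ 6^(6 + 1) + 1 —bump→ 7^(7 + 1) + 1 = 5764802 —(−1)→ 5764801

11, 84, 1027, 15627, 279937, 5764801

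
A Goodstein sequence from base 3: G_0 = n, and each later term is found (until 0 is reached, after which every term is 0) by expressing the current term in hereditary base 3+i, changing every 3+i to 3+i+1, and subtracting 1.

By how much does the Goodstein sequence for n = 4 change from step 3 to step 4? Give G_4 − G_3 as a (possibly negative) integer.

G_0=4  [base 3] 3 + 1  →[3↦4]→  4 + 1 = 5  −1 ⇒ G_1=4
G_1=4  [base 4] 4  →[4↦5]→  5 = 5  −1 ⇒ G_2=4
G_2=4  [base 5] 4  →[5↦6]→  4 = 4  −1 ⇒ G_3=3
G_3=3  [base 6] 3  →[6↦7]→  3 = 3  −1 ⇒ G_4=2

-1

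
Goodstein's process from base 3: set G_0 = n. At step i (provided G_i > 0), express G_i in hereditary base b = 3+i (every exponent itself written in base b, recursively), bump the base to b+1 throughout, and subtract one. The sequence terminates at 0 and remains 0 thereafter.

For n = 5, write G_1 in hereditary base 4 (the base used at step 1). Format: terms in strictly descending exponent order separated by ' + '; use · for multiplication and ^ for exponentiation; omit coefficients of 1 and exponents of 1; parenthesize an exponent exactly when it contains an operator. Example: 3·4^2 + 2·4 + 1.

4 + 1

5 —HB3→ 3 + 2 —bump→ 4 + 2 = 6 —(−1)→ 5
5 —HB4→ 4 + 1 —bump→ 5 + 1 = 6 —(−1)→ 5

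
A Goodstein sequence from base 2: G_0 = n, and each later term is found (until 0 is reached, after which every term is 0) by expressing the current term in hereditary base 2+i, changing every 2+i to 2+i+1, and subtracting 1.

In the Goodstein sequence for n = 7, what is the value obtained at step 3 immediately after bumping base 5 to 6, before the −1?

7 —HB2→ 2^2 + 2 + 1 —bump→ 3^3 + 3 + 1 = 31 —(−1)→ 30
30 —HB3→ 3^3 + 3 —bump→ 4^4 + 4 = 260 —(−1)→ 259
259 —HB4→ 4^4 + 3 —bump→ 5^5 + 3 = 3128 —(−1)→ 3127
3127 —HB5→ 5^5 + 2 —bump→ 6^6 + 2 = 46658 —(−1)→ 46657

46658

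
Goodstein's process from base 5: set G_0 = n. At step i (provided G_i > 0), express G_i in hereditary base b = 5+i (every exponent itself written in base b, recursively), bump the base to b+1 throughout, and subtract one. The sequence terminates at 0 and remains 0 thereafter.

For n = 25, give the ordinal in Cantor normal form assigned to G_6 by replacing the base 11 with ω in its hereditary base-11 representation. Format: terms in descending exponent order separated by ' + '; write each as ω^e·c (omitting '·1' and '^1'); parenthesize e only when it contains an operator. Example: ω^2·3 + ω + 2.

ω·5

25 —HB5→ 5^2 —bump→ 6^2 = 36 —(−1)→ 35
35 —HB6→ 5·6 + 5 —bump→ 5·7 + 5 = 40 —(−1)→ 39
39 —HB7→ 5·7 + 4 —bump→ 5·8 + 4 = 44 —(−1)→ 43
43 —HB8→ 5·8 + 3 —bump→ 5·9 + 3 = 48 —(−1)→ 47
47 —HB9→ 5·9 + 2 —bump→ 5·10 + 2 = 52 —(−1)→ 51
51 —HB10→ 5·10 + 1 —bump→ 5·11 + 1 = 56 —(−1)→ 55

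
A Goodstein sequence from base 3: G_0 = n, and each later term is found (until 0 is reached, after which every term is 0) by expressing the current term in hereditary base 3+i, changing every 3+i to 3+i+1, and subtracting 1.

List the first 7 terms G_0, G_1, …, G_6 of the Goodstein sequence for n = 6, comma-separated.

6, 7, 7, 7, 7, 7, 6

i=0: 6 = 2·3 (b=3); 3→4: 2·4 = 8; 8−1 = 7
i=1: 7 = 4 + 3 (b=4); 4→5: 5 + 3 = 8; 8−1 = 7
i=2: 7 = 5 + 2 (b=5); 5→6: 6 + 2 = 8; 8−1 = 7
i=3: 7 = 6 + 1 (b=6); 6→7: 7 + 1 = 8; 8−1 = 7
i=4: 7 = 7 (b=7); 7→8: 8 = 8; 8−1 = 7
i=5: 7 = 7 (b=8); 8→9: 7 = 7; 7−1 = 6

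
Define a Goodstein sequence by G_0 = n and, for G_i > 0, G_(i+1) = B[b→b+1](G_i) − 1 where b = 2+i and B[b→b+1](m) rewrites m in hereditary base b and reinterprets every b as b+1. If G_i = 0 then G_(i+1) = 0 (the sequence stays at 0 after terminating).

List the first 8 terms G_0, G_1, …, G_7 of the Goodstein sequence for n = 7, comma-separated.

i=0: 7 = 2^2 + 2 + 1 (b=2); 2→3: 3^3 + 3 + 1 = 31; 31−1 = 30
i=1: 30 = 3^3 + 3 (b=3); 3→4: 4^4 + 4 = 260; 260−1 = 259
i=2: 259 = 4^4 + 3 (b=4); 4→5: 5^5 + 3 = 3128; 3128−1 = 3127
i=3: 3127 = 5^5 + 2 (b=5); 5→6: 6^6 + 2 = 46658; 46658−1 = 46657
i=4: 46657 = 6^6 + 1 (b=6); 6→7: 7^7 + 1 = 823544; 823544−1 = 823543
i=5: 823543 = 7^7 (b=7); 7→8: 8^8 = 16777216; 16777216−1 = 16777215
i=6: 16777215 = 7·8^7 + 7·8^6 + 7·8^5 + 7·8^4 + 7·8^3 + 7·8^2 + 7·8 + 7 (b=8); 8→9: 7·9^7 + 7·9^6 + 7·9^5 + 7·9^4 + 7·9^3 + 7·9^2 + 7·9 + 7 = 37665880; 37665880−1 = 37665879

7, 30, 259, 3127, 46657, 823543, 16777215, 37665879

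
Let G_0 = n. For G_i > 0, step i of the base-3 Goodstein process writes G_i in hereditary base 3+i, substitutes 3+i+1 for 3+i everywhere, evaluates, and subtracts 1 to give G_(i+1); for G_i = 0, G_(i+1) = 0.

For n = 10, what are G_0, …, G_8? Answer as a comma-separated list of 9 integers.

i=0: 10 = 3^2 + 1 (b=3); 3→4: 4^2 + 1 = 17; 17−1 = 16
i=1: 16 = 4^2 (b=4); 4→5: 5^2 = 25; 25−1 = 24
i=2: 24 = 4·5 + 4 (b=5); 5→6: 4·6 + 4 = 28; 28−1 = 27
i=3: 27 = 4·6 + 3 (b=6); 6→7: 4·7 + 3 = 31; 31−1 = 30
i=4: 30 = 4·7 + 2 (b=7); 7→8: 4·8 + 2 = 34; 34−1 = 33
i=5: 33 = 4·8 + 1 (b=8); 8→9: 4·9 + 1 = 37; 37−1 = 36
i=6: 36 = 4·9 (b=9); 9→10: 4·10 = 40; 40−1 = 39
i=7: 39 = 3·10 + 9 (b=10); 10→11: 3·11 + 9 = 42; 42−1 = 41

10, 16, 24, 27, 30, 33, 36, 39, 41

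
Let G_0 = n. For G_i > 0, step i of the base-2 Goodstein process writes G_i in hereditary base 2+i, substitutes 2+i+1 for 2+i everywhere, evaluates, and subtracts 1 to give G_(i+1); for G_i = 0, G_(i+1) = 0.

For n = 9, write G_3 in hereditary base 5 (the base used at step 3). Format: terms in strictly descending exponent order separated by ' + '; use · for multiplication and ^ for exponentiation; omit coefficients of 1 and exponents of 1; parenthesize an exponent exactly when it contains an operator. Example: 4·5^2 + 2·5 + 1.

3·5^5 + 3·5^3 + 3·5^2 + 3·5 + 2

base 2: 9 = 2^(2 + 1) + 1; at 3: 3^(3 + 1) + 1 = 82; next = 81
base 3: 81 = 3^(3 + 1); at 4: 4^(4 + 1) = 1024; next = 1023
base 4: 1023 = 3·4^4 + 3·4^3 + 3·4^2 + 3·4 + 3; at 5: 3·5^5 + 3·5^3 + 3·5^2 + 3·5 + 3 = 9843; next = 9842
base 5: 9842 = 3·5^5 + 3·5^3 + 3·5^2 + 3·5 + 2; at 6: 3·6^6 + 3·6^3 + 3·6^2 + 3·6 + 2 = 140744; next = 140743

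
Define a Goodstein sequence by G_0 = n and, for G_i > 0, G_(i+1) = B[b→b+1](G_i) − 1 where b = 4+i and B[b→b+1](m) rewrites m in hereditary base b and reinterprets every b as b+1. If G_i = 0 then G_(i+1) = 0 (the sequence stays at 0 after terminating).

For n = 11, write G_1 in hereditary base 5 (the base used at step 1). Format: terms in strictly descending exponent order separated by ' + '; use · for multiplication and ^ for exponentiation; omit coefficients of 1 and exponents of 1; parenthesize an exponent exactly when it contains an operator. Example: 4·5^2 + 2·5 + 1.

2·5 + 2

[0] 11 ≡ 2·4 + 3 (base 4). Lift 5: 13. −1: 12.
[1] 12 ≡ 2·5 + 2 (base 5). Lift 6: 14. −1: 13.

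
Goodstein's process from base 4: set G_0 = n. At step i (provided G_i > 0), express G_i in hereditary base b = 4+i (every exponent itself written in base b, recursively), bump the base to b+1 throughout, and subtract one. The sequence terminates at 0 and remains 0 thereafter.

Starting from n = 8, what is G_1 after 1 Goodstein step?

i=0: 8 = 2·4 (b=4); 4→5: 2·5 = 10; 10−1 = 9
i=1: 9 = 5 + 4 (b=5); 5→6: 6 + 4 = 10; 10−1 = 9

9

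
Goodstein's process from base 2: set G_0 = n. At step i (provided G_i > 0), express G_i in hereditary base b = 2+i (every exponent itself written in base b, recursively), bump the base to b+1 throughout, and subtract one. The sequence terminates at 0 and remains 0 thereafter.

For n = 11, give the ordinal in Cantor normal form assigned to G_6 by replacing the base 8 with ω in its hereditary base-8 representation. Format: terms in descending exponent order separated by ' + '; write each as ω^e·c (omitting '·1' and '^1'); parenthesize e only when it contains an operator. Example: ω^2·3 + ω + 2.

G_0=11  [base 2] 2^(2 + 1) + 2 + 1  →[2↦3]→  3^(3 + 1) + 3 + 1 = 85  −1 ⇒ G_1=84
G_1=84  [base 3] 3^(3 + 1) + 3  →[3↦4]→  4^(4 + 1) + 4 = 1028  −1 ⇒ G_2=1027
G_2=1027  [base 4] 4^(4 + 1) + 3  →[4↦5]→  5^(5 + 1) + 3 = 15628  −1 ⇒ G_3=15627
G_3=15627  [base 5] 5^(5 + 1) + 2  →[5↦6]→  6^(6 + 1) + 2 = 279938  −1 ⇒ G_4=279937
G_4=279937  [base 6] 6^(6 + 1) + 1  →[6↦7]→  7^(7 + 1) + 1 = 5764802  −1 ⇒ G_5=5764801
G_5=5764801  [base 7] 7^(7 + 1)  →[7↦8]→  8^(8 + 1) = 134217728  −1 ⇒ G_6=134217727
G_6=134217727  [base 8] 7·8^8 + 7·8^7 + 7·8^6 + 7·8^5 + 7·8^4 + 7·8^3 + 7·8^2 + 7·8 + 7  →[8↦9]→  7·9^9 + 7·9^7 + 7·9^6 + 7·9^5 + 7·9^4 + 7·9^3 + 7·9^2 + 7·9 + 7 = 2749609303  −1 ⇒ G_7=2749609302

ω^ω·7 + ω^7·7 + ω^6·7 + ω^5·7 + ω^4·7 + ω^3·7 + ω^2·7 + ω·7 + 7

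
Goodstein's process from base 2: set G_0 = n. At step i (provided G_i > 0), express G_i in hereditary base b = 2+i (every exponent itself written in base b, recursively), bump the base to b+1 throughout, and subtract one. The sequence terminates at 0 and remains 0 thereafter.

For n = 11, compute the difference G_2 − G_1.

943

step 0: 11 = 2^(2 + 1) + 2 + 1; sub 3 for 2: 3^(3 + 1) + 3 + 1; = 85; G_1 = 85−1 = 84
step 1: 84 = 3^(3 + 1) + 3; sub 4 for 3: 4^(4 + 1) + 4; = 1028; G_2 = 1028−1 = 1027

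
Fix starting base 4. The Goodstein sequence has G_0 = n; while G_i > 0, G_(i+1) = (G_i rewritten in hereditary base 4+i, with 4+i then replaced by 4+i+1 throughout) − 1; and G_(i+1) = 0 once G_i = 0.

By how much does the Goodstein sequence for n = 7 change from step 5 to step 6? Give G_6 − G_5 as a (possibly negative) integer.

[0] 7 ≡ 4 + 3 (base 4). Lift 5: 8. −1: 7.
[1] 7 ≡ 5 + 2 (base 5). Lift 6: 8. −1: 7.
[2] 7 ≡ 6 + 1 (base 6). Lift 7: 8. −1: 7.
[3] 7 ≡ 7 (base 7). Lift 8: 8. −1: 7.
[4] 7 ≡ 7 (base 8). Lift 9: 7. −1: 6.
[5] 6 ≡ 6 (base 9). Lift 10: 6. −1: 5.

-1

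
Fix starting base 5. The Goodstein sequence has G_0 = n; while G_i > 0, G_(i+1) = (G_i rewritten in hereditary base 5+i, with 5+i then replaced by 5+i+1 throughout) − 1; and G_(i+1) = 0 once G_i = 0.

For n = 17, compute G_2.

G_0=17  [base 5] 3·5 + 2  →[5↦6]→  3·6 + 2 = 20  −1 ⇒ G_1=19
G_1=19  [base 6] 3·6 + 1  →[6↦7]→  3·7 + 1 = 22  −1 ⇒ G_2=21
G_2=21  [base 7] 3·7  →[7↦8]→  3·8 = 24  −1 ⇒ G_3=23

21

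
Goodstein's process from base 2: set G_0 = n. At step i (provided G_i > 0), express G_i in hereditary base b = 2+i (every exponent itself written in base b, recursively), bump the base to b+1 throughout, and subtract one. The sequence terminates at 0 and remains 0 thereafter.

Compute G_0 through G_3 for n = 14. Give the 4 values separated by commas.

(0) 14|_2 = 2^(2 + 1) + 2^2 + 2 ↦ 3^(3 + 1) + 3^3 + 3|_3 = 111 ⇒ 110
(1) 110|_3 = 3^(3 + 1) + 3^3 + 2 ↦ 4^(4 + 1) + 4^4 + 2|_4 = 1282 ⇒ 1281
(2) 1281|_4 = 4^(4 + 1) + 4^4 + 1 ↦ 5^(5 + 1) + 5^5 + 1|_5 = 18751 ⇒ 18750

14, 110, 1281, 18750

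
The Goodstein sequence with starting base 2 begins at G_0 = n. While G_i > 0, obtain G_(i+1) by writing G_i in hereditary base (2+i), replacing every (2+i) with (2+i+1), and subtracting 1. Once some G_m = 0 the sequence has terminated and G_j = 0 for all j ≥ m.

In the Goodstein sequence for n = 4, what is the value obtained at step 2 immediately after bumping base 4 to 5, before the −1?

4 —HB2→ 2^2 —bump→ 3^3 = 27 —(−1)→ 26
26 —HB3→ 2·3^2 + 2·3 + 2 —bump→ 2·4^2 + 2·4 + 2 = 42 —(−1)→ 41
41 —HB4→ 2·4^2 + 2·4 + 1 —bump→ 2·5^2 + 2·5 + 1 = 61 —(−1)→ 60

61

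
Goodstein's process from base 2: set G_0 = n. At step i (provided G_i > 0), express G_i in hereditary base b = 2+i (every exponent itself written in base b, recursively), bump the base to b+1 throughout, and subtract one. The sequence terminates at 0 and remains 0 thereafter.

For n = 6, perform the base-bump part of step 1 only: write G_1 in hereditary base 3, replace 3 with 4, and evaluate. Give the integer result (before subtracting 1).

258

i=0: 6 = 2^2 + 2 (b=2); 2→3: 3^3 + 3 = 30; 30−1 = 29
i=1: 29 = 3^3 + 2 (b=3); 3→4: 4^4 + 2 = 258; 258−1 = 257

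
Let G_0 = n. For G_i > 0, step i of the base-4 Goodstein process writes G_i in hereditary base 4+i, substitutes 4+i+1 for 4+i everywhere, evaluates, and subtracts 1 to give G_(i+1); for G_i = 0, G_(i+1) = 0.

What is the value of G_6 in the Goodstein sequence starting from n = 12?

[0] 12 ≡ 3·4 (base 4). Lift 5: 15. −1: 14.
[1] 14 ≡ 2·5 + 4 (base 5). Lift 6: 16. −1: 15.
[2] 15 ≡ 2·6 + 3 (base 6). Lift 7: 17. −1: 16.
[3] 16 ≡ 2·7 + 2 (base 7). Lift 8: 18. −1: 17.
[4] 17 ≡ 2·8 + 1 (base 8). Lift 9: 19. −1: 18.
[5] 18 ≡ 2·9 (base 9). Lift 10: 20. −1: 19.
[6] 19 ≡ 10 + 9 (base 10). Lift 11: 20. −1: 19.

19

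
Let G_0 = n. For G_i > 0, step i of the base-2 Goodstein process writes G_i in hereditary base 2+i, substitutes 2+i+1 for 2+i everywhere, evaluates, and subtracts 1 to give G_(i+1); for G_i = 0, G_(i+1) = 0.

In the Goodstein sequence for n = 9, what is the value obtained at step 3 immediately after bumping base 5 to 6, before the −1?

base 2: 9 = 2^(2 + 1) + 1; at 3: 3^(3 + 1) + 1 = 82; next = 81
base 3: 81 = 3^(3 + 1); at 4: 4^(4 + 1) = 1024; next = 1023
base 4: 1023 = 3·4^4 + 3·4^3 + 3·4^2 + 3·4 + 3; at 5: 3·5^5 + 3·5^3 + 3·5^2 + 3·5 + 3 = 9843; next = 9842
base 5: 9842 = 3·5^5 + 3·5^3 + 3·5^2 + 3·5 + 2; at 6: 3·6^6 + 3·6^3 + 3·6^2 + 3·6 + 2 = 140744; next = 140743

140744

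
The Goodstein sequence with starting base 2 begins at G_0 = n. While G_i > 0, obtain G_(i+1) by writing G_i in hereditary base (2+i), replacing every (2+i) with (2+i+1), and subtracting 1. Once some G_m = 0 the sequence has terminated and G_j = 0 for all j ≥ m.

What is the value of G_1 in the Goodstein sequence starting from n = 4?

26

G_0=4  [base 2] 2^2  →[2↦3]→  3^3 = 27  −1 ⇒ G_1=26
G_1=26  [base 3] 2·3^2 + 2·3 + 2  →[3↦4]→  2·4^2 + 2·4 + 2 = 42  −1 ⇒ G_2=41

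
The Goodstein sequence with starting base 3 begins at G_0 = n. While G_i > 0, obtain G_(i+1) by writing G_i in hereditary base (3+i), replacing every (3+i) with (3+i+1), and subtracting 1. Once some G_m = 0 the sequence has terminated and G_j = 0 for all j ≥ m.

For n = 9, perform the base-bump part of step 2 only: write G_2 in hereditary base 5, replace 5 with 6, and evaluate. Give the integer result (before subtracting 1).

20

G_0 = 9. HB_3(9) = 3^2. Bump = 16. G_1 = 15.
G_1 = 15. HB_4(15) = 3·4 + 3. Bump = 18. G_2 = 17.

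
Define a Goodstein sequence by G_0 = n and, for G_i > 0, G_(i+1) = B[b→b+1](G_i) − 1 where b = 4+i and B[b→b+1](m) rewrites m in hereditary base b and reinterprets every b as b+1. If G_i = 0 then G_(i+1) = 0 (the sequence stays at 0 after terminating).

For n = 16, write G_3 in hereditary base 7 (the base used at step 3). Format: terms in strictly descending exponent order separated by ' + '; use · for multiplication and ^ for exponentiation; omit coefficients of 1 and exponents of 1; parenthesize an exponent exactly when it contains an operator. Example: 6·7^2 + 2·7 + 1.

G_0 = 16. HB_4(16) = 4^2. Bump = 25. G_1 = 24.
G_1 = 24. HB_5(24) = 4·5 + 4. Bump = 28. G_2 = 27.
G_2 = 27. HB_6(27) = 4·6 + 3. Bump = 31. G_3 = 30.
G_3 = 30. HB_7(30) = 4·7 + 2. Bump = 34. G_4 = 33.

4·7 + 2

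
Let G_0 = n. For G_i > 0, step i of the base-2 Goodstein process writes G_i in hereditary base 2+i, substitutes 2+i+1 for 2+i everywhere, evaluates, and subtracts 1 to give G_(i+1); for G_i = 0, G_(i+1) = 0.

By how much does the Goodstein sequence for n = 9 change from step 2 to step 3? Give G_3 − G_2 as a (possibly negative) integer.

(0) 9|_2 = 2^(2 + 1) + 1 ↦ 3^(3 + 1) + 1|_3 = 82 ⇒ 81
(1) 81|_3 = 3^(3 + 1) ↦ 4^(4 + 1)|_4 = 1024 ⇒ 1023
(2) 1023|_4 = 3·4^4 + 3·4^3 + 3·4^2 + 3·4 + 3 ↦ 3·5^5 + 3·5^3 + 3·5^2 + 3·5 + 3|_5 = 9843 ⇒ 9842

8819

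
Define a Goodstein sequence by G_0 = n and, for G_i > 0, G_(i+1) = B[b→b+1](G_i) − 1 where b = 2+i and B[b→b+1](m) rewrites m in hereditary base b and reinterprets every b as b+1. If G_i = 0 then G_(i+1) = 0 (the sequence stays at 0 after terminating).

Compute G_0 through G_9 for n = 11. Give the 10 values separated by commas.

11, 84, 1027, 15627, 279937, 5764801, 134217727, 2749609302, 70077777775, 1997331745490

(0) 11|_2 = 2^(2 + 1) + 2 + 1 ↦ 3^(3 + 1) + 3 + 1|_3 = 85 ⇒ 84
(1) 84|_3 = 3^(3 + 1) + 3 ↦ 4^(4 + 1) + 4|_4 = 1028 ⇒ 1027
(2) 1027|_4 = 4^(4 + 1) + 3 ↦ 5^(5 + 1) + 3|_5 = 15628 ⇒ 15627
(3) 15627|_5 = 5^(5 + 1) + 2 ↦ 6^(6 + 1) + 2|_6 = 279938 ⇒ 279937
(4) 279937|_6 = 6^(6 + 1) + 1 ↦ 7^(7 + 1) + 1|_7 = 5764802 ⇒ 5764801
(5) 5764801|_7 = 7^(7 + 1) ↦ 8^(8 + 1)|_8 = 134217728 ⇒ 134217727
(6) 134217727|_8 = 7·8^8 + 7·8^7 + 7·8^6 + 7·8^5 + 7·8^4 + 7·8^3 + 7·8^2 + 7·8 + 7 ↦ 7·9^9 + 7·9^7 + 7·9^6 + 7·9^5 + 7·9^4 + 7·9^3 + 7·9^2 + 7·9 + 7|_9 = 2749609303 ⇒ 2749609302
(7) 2749609302|_9 = 7·9^9 + 7·9^7 + 7·9^6 + 7·9^5 + 7·9^4 + 7·9^3 + 7·9^2 + 7·9 + 6 ↦ 7·10^10 + 7·10^7 + 7·10^6 + 7·10^5 + 7·10^4 + 7·10^3 + 7·10^2 + 7·10 + 6|_10 = 70077777776 ⇒ 70077777775
(8) 70077777775|_10 = 7·10^10 + 7·10^7 + 7·10^6 + 7·10^5 + 7·10^4 + 7·10^3 + 7·10^2 + 7·10 + 5 ↦ 7·11^11 + 7·11^7 + 7·11^6 + 7·11^5 + 7·11^4 + 7·11^3 + 7·11^2 + 7·11 + 5|_11 = 1997331745491 ⇒ 1997331745490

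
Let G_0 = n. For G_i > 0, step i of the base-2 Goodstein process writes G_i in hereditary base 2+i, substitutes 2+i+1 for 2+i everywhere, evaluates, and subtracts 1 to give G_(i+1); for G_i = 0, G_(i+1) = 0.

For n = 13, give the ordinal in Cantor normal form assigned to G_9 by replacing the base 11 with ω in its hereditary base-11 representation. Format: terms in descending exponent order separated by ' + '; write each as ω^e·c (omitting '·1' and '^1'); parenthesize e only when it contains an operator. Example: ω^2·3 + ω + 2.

i=0: 13 = 2^(2 + 1) + 2^2 + 1 (b=2); 2→3: 3^(3 + 1) + 3^3 + 1 = 109; 109−1 = 108
i=1: 108 = 3^(3 + 1) + 3^3 (b=3); 3→4: 4^(4 + 1) + 4^4 = 1280; 1280−1 = 1279
i=2: 1279 = 4^(4 + 1) + 3·4^3 + 3·4^2 + 3·4 + 3 (b=4); 4→5: 5^(5 + 1) + 3·5^3 + 3·5^2 + 3·5 + 3 = 16093; 16093−1 = 16092
i=3: 16092 = 5^(5 + 1) + 3·5^3 + 3·5^2 + 3·5 + 2 (b=5); 5→6: 6^(6 + 1) + 3·6^3 + 3·6^2 + 3·6 + 2 = 280712; 280712−1 = 280711
i=4: 280711 = 6^(6 + 1) + 3·6^3 + 3·6^2 + 3·6 + 1 (b=6); 6→7: 7^(7 + 1) + 3·7^3 + 3·7^2 + 3·7 + 1 = 5765999; 5765999−1 = 5765998
i=5: 5765998 = 7^(7 + 1) + 3·7^3 + 3·7^2 + 3·7 (b=7); 7→8: 8^(8 + 1) + 3·8^3 + 3·8^2 + 3·8 = 134219480; 134219480−1 = 134219479
i=6: 134219479 = 8^(8 + 1) + 3·8^3 + 3·8^2 + 2·8 + 7 (b=8); 8→9: 9^(9 + 1) + 3·9^3 + 3·9^2 + 2·9 + 7 = 3486786856; 3486786856−1 = 3486786855
i=7: 3486786855 = 9^(9 + 1) + 3·9^3 + 3·9^2 + 2·9 + 6 (b=9); 9→10: 10^(10 + 1) + 3·10^3 + 3·10^2 + 2·10 + 6 = 100000003326; 100000003326−1 = 100000003325
i=8: 100000003325 = 10^(10 + 1) + 3·10^3 + 3·10^2 + 2·10 + 5 (b=10); 10→11: 11^(11 + 1) + 3·11^3 + 3·11^2 + 2·11 + 5 = 3138428381104; 3138428381104−1 = 3138428381103

ω^(ω + 1) + ω^3·3 + ω^2·3 + ω·2 + 4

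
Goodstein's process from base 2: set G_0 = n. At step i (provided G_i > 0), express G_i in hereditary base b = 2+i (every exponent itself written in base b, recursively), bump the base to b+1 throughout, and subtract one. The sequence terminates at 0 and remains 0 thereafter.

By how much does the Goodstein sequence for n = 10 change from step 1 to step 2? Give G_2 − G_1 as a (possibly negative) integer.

942

i=0: 10 = 2^(2 + 1) + 2 (b=2); 2→3: 3^(3 + 1) + 3 = 84; 84−1 = 83
i=1: 83 = 3^(3 + 1) + 2 (b=3); 3→4: 4^(4 + 1) + 2 = 1026; 1026−1 = 1025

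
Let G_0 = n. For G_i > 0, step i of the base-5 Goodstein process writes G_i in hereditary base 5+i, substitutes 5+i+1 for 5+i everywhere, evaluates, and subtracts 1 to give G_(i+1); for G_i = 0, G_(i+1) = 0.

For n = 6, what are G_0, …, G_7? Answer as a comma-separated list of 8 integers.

6, 6, 6, 5, 4, 3, 2, 1

i=0: 6 = 5 + 1 (b=5); 5→6: 6 + 1 = 7; 7−1 = 6
i=1: 6 = 6 (b=6); 6→7: 7 = 7; 7−1 = 6
i=2: 6 = 6 (b=7); 7→8: 6 = 6; 6−1 = 5
i=3: 5 = 5 (b=8); 8→9: 5 = 5; 5−1 = 4
i=4: 4 = 4 (b=9); 9→10: 4 = 4; 4−1 = 3
i=5: 3 = 3 (b=10); 10→11: 3 = 3; 3−1 = 2
i=6: 2 = 2 (b=11); 11→12: 2 = 2; 2−1 = 1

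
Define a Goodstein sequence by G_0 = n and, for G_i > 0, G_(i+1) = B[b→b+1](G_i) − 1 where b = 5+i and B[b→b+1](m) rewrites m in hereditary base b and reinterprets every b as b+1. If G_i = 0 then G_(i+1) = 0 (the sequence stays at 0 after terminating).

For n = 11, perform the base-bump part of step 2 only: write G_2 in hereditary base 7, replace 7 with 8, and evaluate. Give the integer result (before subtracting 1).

step 0: 11 = 2·5 + 1; sub 6 for 5: 2·6 + 1; = 13; G_1 = 13−1 = 12
step 1: 12 = 2·6; sub 7 for 6: 2·7; = 14; G_2 = 14−1 = 13

14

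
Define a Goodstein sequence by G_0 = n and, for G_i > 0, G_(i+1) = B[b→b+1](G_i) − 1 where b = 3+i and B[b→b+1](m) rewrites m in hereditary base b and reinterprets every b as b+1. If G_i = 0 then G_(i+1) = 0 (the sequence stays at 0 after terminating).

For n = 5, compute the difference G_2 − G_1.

(0) 5|_3 = 3 + 2 ↦ 4 + 2|_4 = 6 ⇒ 5
(1) 5|_4 = 4 + 1 ↦ 5 + 1|_5 = 6 ⇒ 5

0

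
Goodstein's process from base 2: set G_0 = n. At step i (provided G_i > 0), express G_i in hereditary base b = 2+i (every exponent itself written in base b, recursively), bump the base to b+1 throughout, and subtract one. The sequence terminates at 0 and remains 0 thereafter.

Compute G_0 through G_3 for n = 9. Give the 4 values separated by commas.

[0] 9 ≡ 2^(2 + 1) + 1 (base 2). Lift 3: 82. −1: 81.
[1] 81 ≡ 3^(3 + 1) (base 3). Lift 4: 1024. −1: 1023.
[2] 1023 ≡ 3·4^4 + 3·4^3 + 3·4^2 + 3·4 + 3 (base 4). Lift 5: 9843. −1: 9842.

9, 81, 1023, 9842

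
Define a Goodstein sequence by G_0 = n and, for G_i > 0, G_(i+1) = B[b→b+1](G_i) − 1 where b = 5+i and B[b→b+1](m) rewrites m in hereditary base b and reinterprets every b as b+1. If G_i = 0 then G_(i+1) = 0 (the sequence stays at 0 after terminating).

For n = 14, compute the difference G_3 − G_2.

1

i=0: 14 = 2·5 + 4 (b=5); 5→6: 2·6 + 4 = 16; 16−1 = 15
i=1: 15 = 2·6 + 3 (b=6); 6→7: 2·7 + 3 = 17; 17−1 = 16
i=2: 16 = 2·7 + 2 (b=7); 7→8: 2·8 + 2 = 18; 18−1 = 17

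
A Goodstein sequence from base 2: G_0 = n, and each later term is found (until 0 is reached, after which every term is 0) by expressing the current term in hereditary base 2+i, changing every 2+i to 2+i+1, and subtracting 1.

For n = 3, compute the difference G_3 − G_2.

-1

base 2: 3 = 2 + 1; at 3: 3 + 1 = 4; next = 3
base 3: 3 = 3; at 4: 4 = 4; next = 3
base 4: 3 = 3; at 5: 3 = 3; next = 2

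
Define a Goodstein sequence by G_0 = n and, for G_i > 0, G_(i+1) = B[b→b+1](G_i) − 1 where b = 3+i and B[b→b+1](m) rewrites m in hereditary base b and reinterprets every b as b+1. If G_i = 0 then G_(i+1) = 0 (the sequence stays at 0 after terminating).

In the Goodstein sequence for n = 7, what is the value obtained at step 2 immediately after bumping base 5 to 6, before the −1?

10

i=0: 7 = 2·3 + 1 (b=3); 3→4: 2·4 + 1 = 9; 9−1 = 8
i=1: 8 = 2·4 (b=4); 4→5: 2·5 = 10; 10−1 = 9
i=2: 9 = 5 + 4 (b=5); 5→6: 6 + 4 = 10; 10−1 = 9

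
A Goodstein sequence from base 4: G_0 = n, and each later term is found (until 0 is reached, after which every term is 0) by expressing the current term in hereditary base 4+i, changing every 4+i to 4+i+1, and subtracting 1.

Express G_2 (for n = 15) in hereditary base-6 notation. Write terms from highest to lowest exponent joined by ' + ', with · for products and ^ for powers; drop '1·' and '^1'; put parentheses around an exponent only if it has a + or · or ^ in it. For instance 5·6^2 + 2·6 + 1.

G_0 = 15. HB_4(15) = 3·4 + 3. Bump = 18. G_1 = 17.
G_1 = 17. HB_5(17) = 3·5 + 2. Bump = 20. G_2 = 19.

3·6 + 1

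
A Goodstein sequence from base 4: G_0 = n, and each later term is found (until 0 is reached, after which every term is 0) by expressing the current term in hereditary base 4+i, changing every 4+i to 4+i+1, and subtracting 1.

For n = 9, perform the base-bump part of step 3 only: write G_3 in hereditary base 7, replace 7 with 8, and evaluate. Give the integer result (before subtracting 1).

12

9 —HB4→ 2·4 + 1 —bump→ 2·5 + 1 = 11 —(−1)→ 10
10 —HB5→ 2·5 —bump→ 2·6 = 12 —(−1)→ 11
11 —HB6→ 6 + 5 —bump→ 7 + 5 = 12 —(−1)→ 11
11 —HB7→ 7 + 4 —bump→ 8 + 4 = 12 —(−1)→ 11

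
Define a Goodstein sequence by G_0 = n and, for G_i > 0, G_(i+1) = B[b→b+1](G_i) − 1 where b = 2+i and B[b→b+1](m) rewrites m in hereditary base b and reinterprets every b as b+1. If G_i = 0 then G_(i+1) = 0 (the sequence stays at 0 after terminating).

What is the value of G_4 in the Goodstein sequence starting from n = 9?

140743

G_0=9  [base 2] 2^(2 + 1) + 1  →[2↦3]→  3^(3 + 1) + 1 = 82  −1 ⇒ G_1=81
G_1=81  [base 3] 3^(3 + 1)  →[3↦4]→  4^(4 + 1) = 1024  −1 ⇒ G_2=1023
G_2=1023  [base 4] 3·4^4 + 3·4^3 + 3·4^2 + 3·4 + 3  →[4↦5]→  3·5^5 + 3·5^3 + 3·5^2 + 3·5 + 3 = 9843  −1 ⇒ G_3=9842
G_3=9842  [base 5] 3·5^5 + 3·5^3 + 3·5^2 + 3·5 + 2  →[5↦6]→  3·6^6 + 3·6^3 + 3·6^2 + 3·6 + 2 = 140744  −1 ⇒ G_4=140743
G_4=140743  [base 6] 3·6^6 + 3·6^3 + 3·6^2 + 3·6 + 1  →[6↦7]→  3·7^7 + 3·7^3 + 3·7^2 + 3·7 + 1 = 2471827  −1 ⇒ G_5=2471826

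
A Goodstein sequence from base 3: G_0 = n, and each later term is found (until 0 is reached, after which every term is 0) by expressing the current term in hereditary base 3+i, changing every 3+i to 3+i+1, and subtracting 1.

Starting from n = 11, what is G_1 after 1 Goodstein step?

i=0: 11 = 3^2 + 2 (b=3); 3→4: 4^2 + 2 = 18; 18−1 = 17
i=1: 17 = 4^2 + 1 (b=4); 4→5: 5^2 + 1 = 26; 26−1 = 25

17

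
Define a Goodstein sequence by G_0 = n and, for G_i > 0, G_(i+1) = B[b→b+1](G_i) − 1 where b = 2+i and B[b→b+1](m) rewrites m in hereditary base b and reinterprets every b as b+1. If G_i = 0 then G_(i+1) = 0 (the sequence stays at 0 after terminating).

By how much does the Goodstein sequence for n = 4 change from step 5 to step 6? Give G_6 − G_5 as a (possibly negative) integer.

4 —HB2→ 2^2 —bump→ 3^3 = 27 —(−1)→ 26
26 —HB3→ 2·3^2 + 2·3 + 2 —bump→ 2·4^2 + 2·4 + 2 = 42 —(−1)→ 41
41 —HB4→ 2·4^2 + 2·4 + 1 —bump→ 2·5^2 + 2·5 + 1 = 61 —(−1)→ 60
60 —HB5→ 2·5^2 + 2·5 —bump→ 2·6^2 + 2·6 = 84 —(−1)→ 83
83 —HB6→ 2·6^2 + 6 + 5 —bump→ 2·7^2 + 7 + 5 = 110 —(−1)→ 109
109 —HB7→ 2·7^2 + 7 + 4 —bump→ 2·8^2 + 8 + 4 = 140 —(−1)→ 139

30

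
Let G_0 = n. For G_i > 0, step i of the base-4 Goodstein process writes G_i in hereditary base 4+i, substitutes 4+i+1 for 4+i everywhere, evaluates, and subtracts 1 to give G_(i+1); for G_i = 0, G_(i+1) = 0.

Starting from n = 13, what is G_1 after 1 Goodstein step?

15

step 0: 13 = 3·4 + 1; sub 5 for 4: 3·5 + 1; = 16; G_1 = 16−1 = 15
step 1: 15 = 3·5; sub 6 for 5: 3·6; = 18; G_2 = 18−1 = 17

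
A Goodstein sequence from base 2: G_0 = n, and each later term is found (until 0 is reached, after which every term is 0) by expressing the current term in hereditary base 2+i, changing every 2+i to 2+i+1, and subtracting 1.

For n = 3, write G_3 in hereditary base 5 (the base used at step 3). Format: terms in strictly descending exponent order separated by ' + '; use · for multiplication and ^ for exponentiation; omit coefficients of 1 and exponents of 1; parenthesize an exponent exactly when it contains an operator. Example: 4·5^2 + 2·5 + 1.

(0) 3|_2 = 2 + 1 ↦ 3 + 1|_3 = 4 ⇒ 3
(1) 3|_3 = 3 ↦ 4|_4 = 4 ⇒ 3
(2) 3|_4 = 3 ↦ 3|_5 = 3 ⇒ 2
(3) 2|_5 = 2 ↦ 2|_6 = 2 ⇒ 1

2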